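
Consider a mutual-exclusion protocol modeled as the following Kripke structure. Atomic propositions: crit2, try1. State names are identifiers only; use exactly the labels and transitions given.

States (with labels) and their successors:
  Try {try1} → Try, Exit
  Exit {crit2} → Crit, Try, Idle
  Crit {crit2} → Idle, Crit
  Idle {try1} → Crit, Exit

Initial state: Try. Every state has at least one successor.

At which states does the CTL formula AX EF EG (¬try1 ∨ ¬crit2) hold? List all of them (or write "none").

{Try, Exit, Crit, Idle}

States satisfying EF EG (¬try1 ∨ ¬crit2): {Try, Exit, Crit, Idle}.
States satisfying AX EF EG (¬try1 ∨ ¬crit2): {Try, Exit, Crit, Idle}.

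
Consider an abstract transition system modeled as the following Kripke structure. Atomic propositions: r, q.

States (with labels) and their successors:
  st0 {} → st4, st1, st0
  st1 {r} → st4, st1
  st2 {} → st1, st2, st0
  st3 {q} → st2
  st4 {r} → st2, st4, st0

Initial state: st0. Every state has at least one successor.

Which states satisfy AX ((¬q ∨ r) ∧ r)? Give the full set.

States satisfying (¬q ∨ r) ∧ r: {st1, st4}.
States satisfying AX ((¬q ∨ r) ∧ r): {st1}.

{st1}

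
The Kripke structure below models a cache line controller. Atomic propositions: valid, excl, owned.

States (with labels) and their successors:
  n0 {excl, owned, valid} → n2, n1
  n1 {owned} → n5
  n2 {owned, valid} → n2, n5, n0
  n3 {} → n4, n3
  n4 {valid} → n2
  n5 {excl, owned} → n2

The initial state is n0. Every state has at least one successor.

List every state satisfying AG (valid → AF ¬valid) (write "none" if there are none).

States satisfying valid → AF ¬valid: {n1, n3, n5}.
States satisfying AG (valid → AF ¬valid): ∅.

none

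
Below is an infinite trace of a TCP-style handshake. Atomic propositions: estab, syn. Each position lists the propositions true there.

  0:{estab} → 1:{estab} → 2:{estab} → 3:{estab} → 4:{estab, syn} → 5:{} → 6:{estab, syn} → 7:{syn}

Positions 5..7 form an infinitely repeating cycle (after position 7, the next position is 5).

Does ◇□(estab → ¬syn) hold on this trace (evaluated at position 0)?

□(estab → ¬syn) is false at every position 0..7, so it never becomes true and ◇□(estab → ¬syn) fails.

No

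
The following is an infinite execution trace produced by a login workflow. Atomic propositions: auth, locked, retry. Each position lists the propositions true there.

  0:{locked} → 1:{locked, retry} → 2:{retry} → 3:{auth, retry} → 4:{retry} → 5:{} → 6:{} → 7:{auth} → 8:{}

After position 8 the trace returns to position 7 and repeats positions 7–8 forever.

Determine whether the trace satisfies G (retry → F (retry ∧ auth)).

No

retry → F (retry ∧ auth) must hold at every position from 0 onward. It fails at position 4, so G (retry → F (retry ∧ auth)) is false.
Positions where retry holds: 1, 2, 3, 4.
Check F (retry ∧ auth) at each: 1→ok, 2→ok, 3→ok, 4→fails.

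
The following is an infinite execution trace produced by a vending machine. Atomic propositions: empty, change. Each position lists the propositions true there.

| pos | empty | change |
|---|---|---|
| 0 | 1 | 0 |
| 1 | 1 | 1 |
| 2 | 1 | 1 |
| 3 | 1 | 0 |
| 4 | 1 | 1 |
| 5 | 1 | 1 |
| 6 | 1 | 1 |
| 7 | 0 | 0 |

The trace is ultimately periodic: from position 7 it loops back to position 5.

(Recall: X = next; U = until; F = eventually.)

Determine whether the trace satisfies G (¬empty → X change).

Yes

¬empty → X change holds at every position 0..7, and those are all positions ever visited, so G (¬empty → X change) holds.
Positions where ¬empty holds: 7.
Check X change at each: 7→ok.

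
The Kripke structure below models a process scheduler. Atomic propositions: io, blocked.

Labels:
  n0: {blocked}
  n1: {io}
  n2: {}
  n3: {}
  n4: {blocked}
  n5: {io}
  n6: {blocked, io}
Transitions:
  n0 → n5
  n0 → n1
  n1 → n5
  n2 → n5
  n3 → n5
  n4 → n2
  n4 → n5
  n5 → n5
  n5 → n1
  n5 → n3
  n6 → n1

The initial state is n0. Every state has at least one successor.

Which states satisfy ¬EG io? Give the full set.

States satisfying io: {n1, n5, n6}.
States satisfying EG io: {n1, n5, n6}.
States satisfying ¬EG io: {n0, n2, n3, n4}.

{n0, n2, n3, n4}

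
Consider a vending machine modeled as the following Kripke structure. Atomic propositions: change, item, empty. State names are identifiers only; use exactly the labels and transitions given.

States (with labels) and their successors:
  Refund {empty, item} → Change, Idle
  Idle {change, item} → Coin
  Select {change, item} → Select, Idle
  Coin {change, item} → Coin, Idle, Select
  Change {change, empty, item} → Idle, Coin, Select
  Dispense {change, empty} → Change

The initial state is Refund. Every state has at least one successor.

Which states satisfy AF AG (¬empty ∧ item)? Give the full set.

States satisfying AG (¬empty ∧ item): {Idle, Select, Coin}.
States satisfying AF AG (¬empty ∧ item): {Refund, Idle, Select, Coin, Change, Dispense}.

{Refund, Idle, Select, Coin, Change, Dispense}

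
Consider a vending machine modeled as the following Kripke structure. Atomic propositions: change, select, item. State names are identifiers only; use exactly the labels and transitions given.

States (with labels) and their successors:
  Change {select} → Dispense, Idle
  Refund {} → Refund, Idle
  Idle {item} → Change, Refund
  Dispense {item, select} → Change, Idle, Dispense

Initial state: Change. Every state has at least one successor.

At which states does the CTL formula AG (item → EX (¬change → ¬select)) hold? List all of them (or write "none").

States satisfying item → EX (¬change → ¬select): {Change, Refund, Idle, Dispense}.
States satisfying AG (item → EX (¬change → ¬select)): {Change, Refund, Idle, Dispense}.

{Change, Refund, Idle, Dispense}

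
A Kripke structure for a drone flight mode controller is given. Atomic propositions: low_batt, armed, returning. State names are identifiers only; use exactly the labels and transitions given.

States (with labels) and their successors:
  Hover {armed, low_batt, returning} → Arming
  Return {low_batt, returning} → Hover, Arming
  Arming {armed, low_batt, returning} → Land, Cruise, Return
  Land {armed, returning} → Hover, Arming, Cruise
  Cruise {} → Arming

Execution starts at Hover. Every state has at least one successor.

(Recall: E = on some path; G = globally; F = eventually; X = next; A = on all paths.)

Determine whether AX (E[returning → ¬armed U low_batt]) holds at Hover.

Holds

States satisfying E[returning → ¬armed U low_batt]: {Hover, Return, Arming, Cruise}.
States satisfying AX (E[returning → ¬armed U low_batt]): {Hover, Return, Land, Cruise}.
Hover ∈ Sat(AX (E[returning → ¬armed U low_batt])).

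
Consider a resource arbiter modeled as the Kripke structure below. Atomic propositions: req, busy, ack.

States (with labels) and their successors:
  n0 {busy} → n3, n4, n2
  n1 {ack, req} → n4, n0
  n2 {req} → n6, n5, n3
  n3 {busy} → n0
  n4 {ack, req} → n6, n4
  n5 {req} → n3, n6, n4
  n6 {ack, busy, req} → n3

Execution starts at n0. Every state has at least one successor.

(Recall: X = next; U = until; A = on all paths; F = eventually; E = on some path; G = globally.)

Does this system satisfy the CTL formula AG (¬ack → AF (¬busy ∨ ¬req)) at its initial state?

Yes

States satisfying ¬ack → AF (¬busy ∨ ¬req): {n0, n1, n2, n3, n4, n5, n6}.
States satisfying AG (¬ack → AF (¬busy ∨ ¬req)): {n0, n1, n2, n3, n4, n5, n6}.
Every state reachable from n0 satisfies ¬ack → AF (¬busy ∨ ¬req).
n0 ∈ Sat(AG (¬ack → AF (¬busy ∨ ¬req))).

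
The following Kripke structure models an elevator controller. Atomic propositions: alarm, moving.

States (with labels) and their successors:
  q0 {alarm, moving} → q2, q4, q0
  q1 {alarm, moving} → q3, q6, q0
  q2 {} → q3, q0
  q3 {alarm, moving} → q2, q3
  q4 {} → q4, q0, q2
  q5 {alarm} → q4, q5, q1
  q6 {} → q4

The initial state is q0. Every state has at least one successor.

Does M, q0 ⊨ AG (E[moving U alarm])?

Violated

States satisfying E[moving U alarm]: {q0, q1, q3, q5}.
States satisfying AG (E[moving U alarm]): ∅.
q2 is reachable from q0 and violates E[moving U alarm], so AG fails at q0.
q0 ∉ Sat(AG (E[moving U alarm])).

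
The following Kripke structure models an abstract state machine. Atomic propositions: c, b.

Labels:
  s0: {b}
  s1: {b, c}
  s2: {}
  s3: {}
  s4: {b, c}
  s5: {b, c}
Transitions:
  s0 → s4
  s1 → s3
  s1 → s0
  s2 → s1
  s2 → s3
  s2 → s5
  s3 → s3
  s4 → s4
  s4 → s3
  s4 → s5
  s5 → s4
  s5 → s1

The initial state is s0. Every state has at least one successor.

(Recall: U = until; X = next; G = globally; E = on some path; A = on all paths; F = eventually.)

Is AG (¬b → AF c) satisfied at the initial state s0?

No

States satisfying ¬b → AF c: {s0, s1, s4, s5}.
States satisfying AG (¬b → AF c): ∅.
s3 is reachable from s0 and violates ¬b → AF c, so AG fails at s0.
s0 ∉ Sat(AG (¬b → AF c)).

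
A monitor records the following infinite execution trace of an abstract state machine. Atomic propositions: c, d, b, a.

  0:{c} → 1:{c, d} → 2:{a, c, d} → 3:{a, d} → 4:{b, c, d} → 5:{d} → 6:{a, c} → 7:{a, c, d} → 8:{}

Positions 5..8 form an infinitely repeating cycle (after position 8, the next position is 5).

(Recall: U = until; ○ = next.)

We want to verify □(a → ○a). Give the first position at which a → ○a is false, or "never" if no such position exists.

Check a → ○a at each position in order: 0 ✓, 1 ✓, 2 ✓.
At position 3 the labels are {a, d} and the next position 4 has {b, c, d}, so a → ○a is false there. This is the first violation.

3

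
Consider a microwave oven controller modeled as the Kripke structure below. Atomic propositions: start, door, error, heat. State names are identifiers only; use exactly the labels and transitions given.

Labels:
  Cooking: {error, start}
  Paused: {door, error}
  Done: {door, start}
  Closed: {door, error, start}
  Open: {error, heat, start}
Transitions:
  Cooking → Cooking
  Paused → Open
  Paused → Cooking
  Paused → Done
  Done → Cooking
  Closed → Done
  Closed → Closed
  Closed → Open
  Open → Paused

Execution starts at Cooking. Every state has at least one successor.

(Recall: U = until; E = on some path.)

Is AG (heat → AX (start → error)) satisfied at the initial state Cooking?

States satisfying heat → AX (start → error): {Cooking, Paused, Done, Closed, Open}.
States satisfying AG (heat → AX (start → error)): {Cooking, Paused, Done, Closed, Open}.
Every state reachable from Cooking satisfies heat → AX (start → error).
Cooking ∈ Sat(AG (heat → AX (start → error))).

Holds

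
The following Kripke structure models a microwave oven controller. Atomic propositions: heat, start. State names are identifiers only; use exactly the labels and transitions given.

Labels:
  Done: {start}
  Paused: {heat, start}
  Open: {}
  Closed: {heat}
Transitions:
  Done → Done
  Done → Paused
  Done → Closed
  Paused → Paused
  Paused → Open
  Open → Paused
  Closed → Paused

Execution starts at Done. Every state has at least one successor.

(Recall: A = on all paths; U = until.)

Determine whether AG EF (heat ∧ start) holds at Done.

States satisfying EF (heat ∧ start): {Done, Paused, Open, Closed}.
States satisfying AG EF (heat ∧ start): {Done, Paused, Open, Closed}.
Every state reachable from Done satisfies EF (heat ∧ start).
Done ∈ Sat(AG EF (heat ∧ start)).

Holds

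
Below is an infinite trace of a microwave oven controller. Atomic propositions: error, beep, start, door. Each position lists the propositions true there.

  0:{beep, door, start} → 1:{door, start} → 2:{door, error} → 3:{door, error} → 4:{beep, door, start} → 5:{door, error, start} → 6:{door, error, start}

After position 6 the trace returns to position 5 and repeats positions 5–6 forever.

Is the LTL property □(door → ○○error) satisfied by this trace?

Does not hold

door → ○○error must hold at every position from 0 onward. It fails at position 2, so □(door → ○○error) is false.
Positions where door holds: 0, 1, 2, 3, 4, 5, 6.
Check ○○error at each: 0→ok, 1→ok, 2→fails, 3→ok, 4→ok, 5→ok, 6→ok.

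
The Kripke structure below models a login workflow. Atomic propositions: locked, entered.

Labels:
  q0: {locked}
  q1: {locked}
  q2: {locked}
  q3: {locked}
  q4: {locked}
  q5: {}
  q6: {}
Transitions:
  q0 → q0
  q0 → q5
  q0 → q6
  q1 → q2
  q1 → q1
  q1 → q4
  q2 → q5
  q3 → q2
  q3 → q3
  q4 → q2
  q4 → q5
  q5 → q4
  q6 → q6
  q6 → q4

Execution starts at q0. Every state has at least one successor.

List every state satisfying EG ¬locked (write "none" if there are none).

States satisfying ¬locked: {q5, q6}.
States satisfying EG ¬locked: {q6}.

{q6}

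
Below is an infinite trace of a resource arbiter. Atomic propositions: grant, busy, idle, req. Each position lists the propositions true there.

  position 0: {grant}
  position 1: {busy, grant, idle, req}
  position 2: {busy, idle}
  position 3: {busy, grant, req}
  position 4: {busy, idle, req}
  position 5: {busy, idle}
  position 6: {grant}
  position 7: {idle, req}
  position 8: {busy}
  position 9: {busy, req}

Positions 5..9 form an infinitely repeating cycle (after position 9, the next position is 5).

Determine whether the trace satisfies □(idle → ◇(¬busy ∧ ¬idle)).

Holds

idle → ◇(¬busy ∧ ¬idle) holds at every position 0..9, and those are all positions ever visited, so □(idle → ◇(¬busy ∧ ¬idle)) holds.
Positions where idle holds: 1, 2, 4, 5, 7.
Check ◇(¬busy ∧ ¬idle) at each: 1→ok, 2→ok, 4→ok, 5→ok, 7→ok.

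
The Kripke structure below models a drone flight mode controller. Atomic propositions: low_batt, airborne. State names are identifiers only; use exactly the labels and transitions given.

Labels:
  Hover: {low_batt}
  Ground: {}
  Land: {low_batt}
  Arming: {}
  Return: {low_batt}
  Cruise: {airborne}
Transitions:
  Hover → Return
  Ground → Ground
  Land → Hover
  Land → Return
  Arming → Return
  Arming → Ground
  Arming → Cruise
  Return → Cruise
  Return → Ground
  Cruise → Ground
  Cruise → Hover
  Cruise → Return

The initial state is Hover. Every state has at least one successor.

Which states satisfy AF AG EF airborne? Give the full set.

none

States satisfying AG EF airborne: ∅.
States satisfying AF AG EF airborne: ∅.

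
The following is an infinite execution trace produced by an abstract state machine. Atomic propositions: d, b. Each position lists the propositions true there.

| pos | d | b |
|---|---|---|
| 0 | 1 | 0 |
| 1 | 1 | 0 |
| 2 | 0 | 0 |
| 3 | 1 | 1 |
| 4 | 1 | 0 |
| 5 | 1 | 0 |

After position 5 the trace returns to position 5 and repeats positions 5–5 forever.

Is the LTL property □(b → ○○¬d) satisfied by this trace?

b → ○○¬d must hold at every position from 0 onward. It fails at position 3, so □(b → ○○¬d) is false.
Positions where b holds: 3.
Check ○○¬d at each: 3→fails.

Does not hold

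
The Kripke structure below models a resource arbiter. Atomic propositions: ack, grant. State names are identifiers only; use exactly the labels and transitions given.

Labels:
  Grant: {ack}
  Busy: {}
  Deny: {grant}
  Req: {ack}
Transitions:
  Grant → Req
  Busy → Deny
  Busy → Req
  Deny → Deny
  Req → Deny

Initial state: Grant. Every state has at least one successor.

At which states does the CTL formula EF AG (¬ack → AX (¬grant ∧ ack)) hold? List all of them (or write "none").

States satisfying AG (¬ack → AX (¬grant ∧ ack)): ∅.
States satisfying EF AG (¬ack → AX (¬grant ∧ ack)): ∅.

none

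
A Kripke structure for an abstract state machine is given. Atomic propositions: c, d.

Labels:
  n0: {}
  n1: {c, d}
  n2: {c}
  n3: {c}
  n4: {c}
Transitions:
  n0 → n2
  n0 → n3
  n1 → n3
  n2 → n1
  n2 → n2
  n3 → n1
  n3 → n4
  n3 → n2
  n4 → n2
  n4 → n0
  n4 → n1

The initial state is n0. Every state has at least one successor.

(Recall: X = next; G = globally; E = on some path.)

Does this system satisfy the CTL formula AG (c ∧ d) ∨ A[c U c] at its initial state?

States satisfying c ∧ d: {n1}.
States satisfying AG (c ∧ d): ∅.
States satisfying c: {n1, n2, n3, n4}.
States satisfying A[c U c]: {n1, n2, n3, n4}.
States satisfying AG (c ∧ d) ∨ A[c U c]: {n1, n2, n3, n4}.
n0 ∉ Sat(AG (c ∧ d) ∨ A[c U c]).

Does not hold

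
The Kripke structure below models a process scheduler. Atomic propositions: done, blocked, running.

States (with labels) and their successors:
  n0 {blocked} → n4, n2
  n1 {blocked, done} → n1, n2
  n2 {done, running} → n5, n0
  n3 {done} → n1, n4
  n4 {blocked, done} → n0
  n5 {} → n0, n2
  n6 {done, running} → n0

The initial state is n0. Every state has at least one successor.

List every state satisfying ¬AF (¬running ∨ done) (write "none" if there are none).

none

States satisfying ¬running ∨ done: {n0, n1, n2, n3, n4, n5, n6}.
States satisfying AF (¬running ∨ done): {n0, n1, n2, n3, n4, n5, n6}.
States satisfying ¬AF (¬running ∨ done): ∅.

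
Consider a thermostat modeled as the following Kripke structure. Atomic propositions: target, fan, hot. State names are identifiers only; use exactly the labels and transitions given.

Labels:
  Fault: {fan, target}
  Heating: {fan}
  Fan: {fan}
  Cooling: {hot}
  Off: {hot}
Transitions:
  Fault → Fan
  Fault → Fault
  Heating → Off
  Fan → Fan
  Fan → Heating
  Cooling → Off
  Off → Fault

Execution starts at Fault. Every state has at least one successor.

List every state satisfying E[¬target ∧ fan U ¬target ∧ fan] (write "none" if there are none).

States satisfying ¬target ∧ fan: {Heating, Fan}.
States satisfying E[¬target ∧ fan U ¬target ∧ fan]: {Heating, Fan}.

{Heating, Fan}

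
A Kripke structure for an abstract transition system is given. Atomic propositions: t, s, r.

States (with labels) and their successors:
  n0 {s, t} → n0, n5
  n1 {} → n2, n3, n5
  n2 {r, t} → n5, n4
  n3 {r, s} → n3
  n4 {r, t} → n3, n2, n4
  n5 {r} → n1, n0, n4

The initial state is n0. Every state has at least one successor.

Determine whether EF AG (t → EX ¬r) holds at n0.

Yes

States satisfying AG (t → EX ¬r): {n3}.
States satisfying EF AG (t → EX ¬r): {n0, n1, n2, n3, n4, n5}.
Some path from n0 reaches a state where AG (t → EX ¬r) holds.
n0 ∈ Sat(EF AG (t → EX ¬r)).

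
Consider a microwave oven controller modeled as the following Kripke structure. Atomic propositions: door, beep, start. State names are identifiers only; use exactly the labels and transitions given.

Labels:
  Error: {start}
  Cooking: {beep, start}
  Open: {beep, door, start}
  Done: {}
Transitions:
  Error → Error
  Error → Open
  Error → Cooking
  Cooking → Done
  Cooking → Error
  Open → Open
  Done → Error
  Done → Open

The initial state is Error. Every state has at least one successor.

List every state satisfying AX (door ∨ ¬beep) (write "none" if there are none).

States satisfying door ∨ ¬beep: {Error, Open, Done}.
States satisfying AX (door ∨ ¬beep): {Cooking, Open, Done}.

{Cooking, Open, Done}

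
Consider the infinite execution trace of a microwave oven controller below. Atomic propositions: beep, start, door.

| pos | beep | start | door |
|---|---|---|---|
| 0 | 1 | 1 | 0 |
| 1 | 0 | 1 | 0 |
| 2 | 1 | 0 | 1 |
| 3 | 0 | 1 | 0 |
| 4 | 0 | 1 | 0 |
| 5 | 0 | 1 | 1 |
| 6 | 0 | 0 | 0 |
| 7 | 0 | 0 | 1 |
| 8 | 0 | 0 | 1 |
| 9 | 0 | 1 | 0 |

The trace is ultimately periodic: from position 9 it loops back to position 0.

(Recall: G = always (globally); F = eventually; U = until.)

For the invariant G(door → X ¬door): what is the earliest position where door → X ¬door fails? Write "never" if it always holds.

Check door → X ¬door at each position in order: 0 ✓, 1 ✓, 2 ✓, 3 ✓, 4 ✓, 5 ✓, 6 ✓.
At position 7 the labels are {door} and the next position 8 has {door}, so door → X ¬door is false there. This is the first violation.

7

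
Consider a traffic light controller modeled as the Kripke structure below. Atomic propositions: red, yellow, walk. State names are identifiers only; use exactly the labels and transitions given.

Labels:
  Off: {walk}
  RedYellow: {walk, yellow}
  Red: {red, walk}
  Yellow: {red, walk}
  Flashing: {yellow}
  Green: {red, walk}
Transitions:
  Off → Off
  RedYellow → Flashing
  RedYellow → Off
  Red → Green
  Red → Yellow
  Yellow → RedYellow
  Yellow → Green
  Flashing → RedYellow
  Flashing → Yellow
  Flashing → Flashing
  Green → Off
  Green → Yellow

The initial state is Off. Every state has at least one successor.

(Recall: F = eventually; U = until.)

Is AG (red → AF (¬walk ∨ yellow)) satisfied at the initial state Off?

States satisfying red → AF (¬walk ∨ yellow): {Off, RedYellow, Flashing}.
States satisfying AG (red → AF (¬walk ∨ yellow)): {Off}.
Every state reachable from Off satisfies red → AF (¬walk ∨ yellow).
Off ∈ Sat(AG (red → AF (¬walk ∨ yellow))).

Satisfied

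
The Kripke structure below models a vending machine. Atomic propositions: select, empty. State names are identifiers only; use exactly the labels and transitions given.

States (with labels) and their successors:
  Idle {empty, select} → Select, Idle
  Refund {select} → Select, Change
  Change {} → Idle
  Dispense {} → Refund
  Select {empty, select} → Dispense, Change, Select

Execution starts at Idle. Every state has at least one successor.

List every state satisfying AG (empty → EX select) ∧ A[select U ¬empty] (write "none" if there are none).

States satisfying empty → EX select: {Idle, Refund, Change, Dispense, Select}.
States satisfying AG (empty → EX select): {Idle, Refund, Change, Dispense, Select}.
States satisfying select: {Idle, Refund, Select}.
States satisfying ¬empty: {Refund, Change, Dispense}.
States satisfying A[select U ¬empty]: {Refund, Change, Dispense}.
States satisfying AG (empty → EX select) ∧ A[select U ¬empty]: {Refund, Change, Dispense}.

{Refund, Change, Dispense}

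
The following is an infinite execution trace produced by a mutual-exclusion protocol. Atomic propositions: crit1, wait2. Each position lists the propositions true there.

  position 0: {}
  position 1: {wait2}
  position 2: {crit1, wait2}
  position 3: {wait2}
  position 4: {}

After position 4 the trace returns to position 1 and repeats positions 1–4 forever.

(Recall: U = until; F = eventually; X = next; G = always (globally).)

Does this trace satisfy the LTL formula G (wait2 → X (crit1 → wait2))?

Yes

wait2 → X (crit1 → wait2) holds at every position 0..4, and those are all positions ever visited, so G (wait2 → X (crit1 → wait2)) holds.
Positions where wait2 holds: 1, 2, 3.
Check X (crit1 → wait2) at each: 1→ok, 2→ok, 3→ok.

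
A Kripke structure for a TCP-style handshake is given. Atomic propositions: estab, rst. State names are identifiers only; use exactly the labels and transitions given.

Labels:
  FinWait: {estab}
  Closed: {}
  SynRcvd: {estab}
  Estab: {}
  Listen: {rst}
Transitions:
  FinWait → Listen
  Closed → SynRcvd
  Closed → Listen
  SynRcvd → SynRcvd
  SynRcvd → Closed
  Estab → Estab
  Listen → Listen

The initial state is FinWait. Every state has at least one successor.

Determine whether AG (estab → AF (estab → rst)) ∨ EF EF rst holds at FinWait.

Yes

States satisfying estab → AF (estab → rst): {FinWait, Closed, Estab, Listen}.
States satisfying AG (estab → AF (estab → rst)): {FinWait, Estab, Listen}.
States satisfying EF rst: {FinWait, Closed, SynRcvd, Listen}.
States satisfying EF EF rst: {FinWait, Closed, SynRcvd, Listen}.
States satisfying AG (estab → AF (estab → rst)) ∨ EF EF rst: {FinWait, Closed, SynRcvd, Estab, Listen}.
FinWait ∈ Sat(AG (estab → AF (estab → rst)) ∨ EF EF rst).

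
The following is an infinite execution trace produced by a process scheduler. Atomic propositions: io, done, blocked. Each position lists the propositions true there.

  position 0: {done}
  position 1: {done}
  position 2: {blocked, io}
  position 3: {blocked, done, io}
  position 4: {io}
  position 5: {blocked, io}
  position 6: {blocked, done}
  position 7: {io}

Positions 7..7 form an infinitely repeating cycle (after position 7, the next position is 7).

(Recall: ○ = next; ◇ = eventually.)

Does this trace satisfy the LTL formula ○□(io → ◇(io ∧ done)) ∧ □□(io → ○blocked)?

The position after 0 is 1; □(io → ◇(io ∧ done)) is false there.
□(io → ○blocked) must hold at every position from 0 onward. It fails at position 0, so □□(io → ○blocked) is false.
At position 0: ○□(io → ◇(io ∧ done)) is false; □□(io → ○blocked) is false; so ○□(io → ◇(io ∧ done)) ∧ □□(io → ○blocked) is false.

Does not hold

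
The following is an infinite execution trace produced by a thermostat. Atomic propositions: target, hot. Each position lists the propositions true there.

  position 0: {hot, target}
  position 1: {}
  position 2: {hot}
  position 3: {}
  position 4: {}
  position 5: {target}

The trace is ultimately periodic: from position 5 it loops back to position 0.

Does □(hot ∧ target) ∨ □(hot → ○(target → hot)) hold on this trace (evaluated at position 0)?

Holds

hot ∧ target must hold at every position from 0 onward. It fails at position 1, so □(hot ∧ target) is false.
hot → ○(target → hot) holds at every position 0..5, and those are all positions ever visited, so □(hot → ○(target → hot)) holds.
Positions where hot holds: 0, 2.
Check ○(target → hot) at each: 0→ok, 2→ok.
At position 0: □(hot ∧ target) is false; □(hot → ○(target → hot)) is true; so □(hot ∧ target) ∨ □(hot → ○(target → hot)) is true.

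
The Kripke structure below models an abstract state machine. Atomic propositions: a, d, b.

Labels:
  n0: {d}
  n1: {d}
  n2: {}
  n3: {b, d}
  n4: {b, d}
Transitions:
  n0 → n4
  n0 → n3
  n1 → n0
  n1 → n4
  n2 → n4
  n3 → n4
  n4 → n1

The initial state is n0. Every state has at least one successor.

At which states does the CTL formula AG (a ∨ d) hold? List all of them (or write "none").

{n0, n1, n3, n4}

States satisfying a ∨ d: {n0, n1, n3, n4}.
States satisfying AG (a ∨ d): {n0, n1, n3, n4}.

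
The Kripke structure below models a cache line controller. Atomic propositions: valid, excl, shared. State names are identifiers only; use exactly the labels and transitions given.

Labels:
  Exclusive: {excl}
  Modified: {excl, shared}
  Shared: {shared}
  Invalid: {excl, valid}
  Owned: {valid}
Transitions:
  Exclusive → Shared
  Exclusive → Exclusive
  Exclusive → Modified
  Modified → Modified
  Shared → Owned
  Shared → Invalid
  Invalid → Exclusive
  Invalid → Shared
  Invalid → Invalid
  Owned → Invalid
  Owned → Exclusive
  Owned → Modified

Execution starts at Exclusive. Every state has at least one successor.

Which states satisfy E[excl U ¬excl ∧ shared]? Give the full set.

States satisfying excl: {Exclusive, Modified, Invalid}.
States satisfying ¬excl ∧ shared: {Shared}.
States satisfying E[excl U ¬excl ∧ shared]: {Exclusive, Shared, Invalid}.

{Exclusive, Shared, Invalid}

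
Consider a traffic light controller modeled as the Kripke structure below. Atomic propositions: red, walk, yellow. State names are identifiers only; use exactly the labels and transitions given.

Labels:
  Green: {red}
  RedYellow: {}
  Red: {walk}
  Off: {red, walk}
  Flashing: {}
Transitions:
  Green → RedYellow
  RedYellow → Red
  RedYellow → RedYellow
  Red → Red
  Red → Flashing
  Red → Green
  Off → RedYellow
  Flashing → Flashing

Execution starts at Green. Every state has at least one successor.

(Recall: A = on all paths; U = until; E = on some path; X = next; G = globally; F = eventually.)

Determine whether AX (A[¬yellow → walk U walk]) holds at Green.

No

States satisfying A[¬yellow → walk U walk]: {Red, Off}.
States satisfying AX (A[¬yellow → walk U walk]): ∅.
Green ∉ Sat(AX (A[¬yellow → walk U walk])).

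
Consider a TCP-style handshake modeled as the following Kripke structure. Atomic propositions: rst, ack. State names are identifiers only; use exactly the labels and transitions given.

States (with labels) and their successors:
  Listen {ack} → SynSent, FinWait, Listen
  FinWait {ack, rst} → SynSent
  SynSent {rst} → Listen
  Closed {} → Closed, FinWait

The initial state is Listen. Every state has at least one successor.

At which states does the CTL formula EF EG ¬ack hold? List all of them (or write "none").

{Closed}

States satisfying EG ¬ack: {Closed}.
States satisfying EF EG ¬ack: {Closed}.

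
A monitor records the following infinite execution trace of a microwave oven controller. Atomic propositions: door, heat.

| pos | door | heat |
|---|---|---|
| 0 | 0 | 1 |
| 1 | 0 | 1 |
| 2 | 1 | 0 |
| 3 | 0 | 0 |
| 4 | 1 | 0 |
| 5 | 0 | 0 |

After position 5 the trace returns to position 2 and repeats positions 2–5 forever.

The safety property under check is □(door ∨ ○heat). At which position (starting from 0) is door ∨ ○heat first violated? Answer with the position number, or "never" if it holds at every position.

1

Check door ∨ ○heat at each position in order: 0 ✓.
At position 1 the labels are {heat} and the next position 2 has {door}, so door ∨ ○heat is false there. This is the first violation.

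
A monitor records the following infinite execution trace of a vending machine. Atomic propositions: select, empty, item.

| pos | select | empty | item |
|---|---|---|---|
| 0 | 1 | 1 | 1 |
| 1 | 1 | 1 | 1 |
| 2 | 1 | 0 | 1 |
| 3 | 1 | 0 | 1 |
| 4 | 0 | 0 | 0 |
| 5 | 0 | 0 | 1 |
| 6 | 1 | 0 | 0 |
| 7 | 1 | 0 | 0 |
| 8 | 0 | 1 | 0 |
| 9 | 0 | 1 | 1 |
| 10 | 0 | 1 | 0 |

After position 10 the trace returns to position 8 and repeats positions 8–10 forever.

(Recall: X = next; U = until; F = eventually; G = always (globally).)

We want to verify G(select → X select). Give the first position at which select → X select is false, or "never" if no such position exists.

Check select → X select at each position in order: 0 ✓, 1 ✓, 2 ✓.
At position 3 the labels are {item, select} and the next position 4 has {}, so select → X select is false there. This is the first violation.

3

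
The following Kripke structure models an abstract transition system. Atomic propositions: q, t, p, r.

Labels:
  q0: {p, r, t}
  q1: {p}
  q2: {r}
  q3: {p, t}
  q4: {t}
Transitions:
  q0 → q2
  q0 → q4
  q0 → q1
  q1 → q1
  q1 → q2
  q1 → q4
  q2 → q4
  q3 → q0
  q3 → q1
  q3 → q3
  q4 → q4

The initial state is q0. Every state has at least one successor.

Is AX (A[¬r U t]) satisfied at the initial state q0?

Does not hold

States satisfying A[¬r U t]: {q0, q3, q4}.
States satisfying AX (A[¬r U t]): {q2, q4}.
q0 ∉ Sat(AX (A[¬r U t])).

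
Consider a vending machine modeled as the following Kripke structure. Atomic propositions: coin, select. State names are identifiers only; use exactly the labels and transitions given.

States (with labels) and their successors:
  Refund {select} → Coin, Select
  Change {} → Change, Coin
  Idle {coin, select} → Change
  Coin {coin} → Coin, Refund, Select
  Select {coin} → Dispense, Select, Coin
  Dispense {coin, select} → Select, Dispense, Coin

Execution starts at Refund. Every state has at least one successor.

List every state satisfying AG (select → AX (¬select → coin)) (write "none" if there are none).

States satisfying select → AX (¬select → coin): {Refund, Change, Coin, Select, Dispense}.
States satisfying AG (select → AX (¬select → coin)): {Refund, Change, Coin, Select, Dispense}.

{Refund, Change, Coin, Select, Dispense}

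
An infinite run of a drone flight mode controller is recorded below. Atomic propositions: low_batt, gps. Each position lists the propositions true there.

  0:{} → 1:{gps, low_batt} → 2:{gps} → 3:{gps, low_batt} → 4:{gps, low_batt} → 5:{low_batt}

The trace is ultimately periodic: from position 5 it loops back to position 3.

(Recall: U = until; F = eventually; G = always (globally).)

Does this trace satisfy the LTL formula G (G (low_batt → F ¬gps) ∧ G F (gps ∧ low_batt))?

Yes

G (low_batt → F ¬gps) ∧ G F (gps ∧ low_batt) holds at every position 0..5, and those are all positions ever visited, so G (G (low_batt → F ¬gps) ∧ G F (gps ∧ low_batt)) holds.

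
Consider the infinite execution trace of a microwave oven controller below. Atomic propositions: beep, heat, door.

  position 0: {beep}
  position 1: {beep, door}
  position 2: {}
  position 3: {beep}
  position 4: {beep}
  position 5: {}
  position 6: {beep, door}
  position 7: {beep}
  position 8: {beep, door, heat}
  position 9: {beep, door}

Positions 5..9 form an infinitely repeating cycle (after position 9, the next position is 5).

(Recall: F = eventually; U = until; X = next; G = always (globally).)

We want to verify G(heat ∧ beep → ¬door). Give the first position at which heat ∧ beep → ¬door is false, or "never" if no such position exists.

Check heat ∧ beep → ¬door at each position in order: 0 ✓, 1 ✓, 2 ✓, 3 ✓, 4 ✓, 5 ✓, 6 ✓, 7 ✓.
At position 8 the labels are {beep, door, heat}, so heat ∧ beep → ¬door is false there. This is the first violation.

8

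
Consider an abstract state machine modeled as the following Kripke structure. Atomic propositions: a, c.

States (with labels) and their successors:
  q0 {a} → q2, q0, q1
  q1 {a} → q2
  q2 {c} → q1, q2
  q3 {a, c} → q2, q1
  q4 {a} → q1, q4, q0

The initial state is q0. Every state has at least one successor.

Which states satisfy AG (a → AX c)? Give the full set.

{q1, q2}

States satisfying a → AX c: {q1, q2}.
States satisfying AG (a → AX c): {q1, q2}.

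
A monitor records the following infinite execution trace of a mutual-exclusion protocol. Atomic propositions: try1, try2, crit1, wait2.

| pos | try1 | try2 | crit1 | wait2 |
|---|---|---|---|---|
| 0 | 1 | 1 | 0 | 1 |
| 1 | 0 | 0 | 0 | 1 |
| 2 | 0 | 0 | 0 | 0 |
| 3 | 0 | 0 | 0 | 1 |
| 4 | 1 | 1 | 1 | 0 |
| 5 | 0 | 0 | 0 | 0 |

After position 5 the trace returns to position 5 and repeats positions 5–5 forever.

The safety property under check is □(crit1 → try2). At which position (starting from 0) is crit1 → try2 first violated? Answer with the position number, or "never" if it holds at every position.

crit1 → try2 holds at every position 0..5, and those are all the positions the trace ever visits, so the invariant □(crit1 → try2) is never violated.

never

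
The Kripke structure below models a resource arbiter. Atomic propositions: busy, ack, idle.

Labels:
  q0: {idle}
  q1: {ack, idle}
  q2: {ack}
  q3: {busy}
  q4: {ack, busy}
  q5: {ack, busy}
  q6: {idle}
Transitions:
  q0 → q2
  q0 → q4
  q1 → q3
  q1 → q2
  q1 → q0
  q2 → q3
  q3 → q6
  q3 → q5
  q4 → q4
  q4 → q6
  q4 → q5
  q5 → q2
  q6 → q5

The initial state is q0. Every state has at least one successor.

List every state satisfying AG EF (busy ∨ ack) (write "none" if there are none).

{q0, q1, q2, q3, q4, q5, q6}

States satisfying EF (busy ∨ ack): {q0, q1, q2, q3, q4, q5, q6}.
States satisfying AG EF (busy ∨ ack): {q0, q1, q2, q3, q4, q5, q6}.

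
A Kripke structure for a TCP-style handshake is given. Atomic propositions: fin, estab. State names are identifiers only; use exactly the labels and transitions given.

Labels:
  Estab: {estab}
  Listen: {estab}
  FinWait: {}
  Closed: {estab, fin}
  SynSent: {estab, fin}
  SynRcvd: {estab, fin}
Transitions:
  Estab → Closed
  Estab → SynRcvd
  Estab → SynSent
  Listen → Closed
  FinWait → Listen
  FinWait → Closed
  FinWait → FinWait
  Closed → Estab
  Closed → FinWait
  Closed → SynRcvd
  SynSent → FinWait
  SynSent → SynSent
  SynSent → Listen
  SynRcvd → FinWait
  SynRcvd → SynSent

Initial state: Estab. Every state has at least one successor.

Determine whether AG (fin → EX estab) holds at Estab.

Satisfied

States satisfying fin → EX estab: {Estab, Listen, FinWait, Closed, SynSent, SynRcvd}.
States satisfying AG (fin → EX estab): {Estab, Listen, FinWait, Closed, SynSent, SynRcvd}.
Every state reachable from Estab satisfies fin → EX estab.
Estab ∈ Sat(AG (fin → EX estab)).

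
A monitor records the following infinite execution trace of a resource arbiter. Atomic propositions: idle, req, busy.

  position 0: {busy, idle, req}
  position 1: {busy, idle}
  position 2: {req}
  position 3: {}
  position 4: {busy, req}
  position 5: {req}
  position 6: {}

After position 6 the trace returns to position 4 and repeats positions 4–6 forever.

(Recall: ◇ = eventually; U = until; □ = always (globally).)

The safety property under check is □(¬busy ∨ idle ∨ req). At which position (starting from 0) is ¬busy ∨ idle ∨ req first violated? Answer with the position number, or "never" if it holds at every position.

¬busy ∨ idle ∨ req holds at every position 0..6, and those are all the positions the trace ever visits, so the invariant □(¬busy ∨ idle ∨ req) is never violated.

never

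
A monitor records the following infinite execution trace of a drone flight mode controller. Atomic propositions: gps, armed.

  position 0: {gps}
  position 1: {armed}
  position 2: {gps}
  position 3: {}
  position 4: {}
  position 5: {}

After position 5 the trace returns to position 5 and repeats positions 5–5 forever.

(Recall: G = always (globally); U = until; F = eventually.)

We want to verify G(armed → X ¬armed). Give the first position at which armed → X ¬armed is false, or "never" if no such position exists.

armed → X ¬armed holds at every position 0..5, and those are all the positions the trace ever visits, so the invariant G(armed → X ¬armed) is never violated.

never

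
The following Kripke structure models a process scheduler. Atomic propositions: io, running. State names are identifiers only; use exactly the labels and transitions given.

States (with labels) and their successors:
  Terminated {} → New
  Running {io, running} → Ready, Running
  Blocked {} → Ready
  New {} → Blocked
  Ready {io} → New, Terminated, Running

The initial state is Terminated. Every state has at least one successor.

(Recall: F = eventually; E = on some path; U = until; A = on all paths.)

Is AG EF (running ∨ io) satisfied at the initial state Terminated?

States satisfying EF (running ∨ io): {Terminated, Running, Blocked, New, Ready}.
States satisfying AG EF (running ∨ io): {Terminated, Running, Blocked, New, Ready}.
Every state reachable from Terminated satisfies EF (running ∨ io).
Terminated ∈ Sat(AG EF (running ∨ io)).

Yes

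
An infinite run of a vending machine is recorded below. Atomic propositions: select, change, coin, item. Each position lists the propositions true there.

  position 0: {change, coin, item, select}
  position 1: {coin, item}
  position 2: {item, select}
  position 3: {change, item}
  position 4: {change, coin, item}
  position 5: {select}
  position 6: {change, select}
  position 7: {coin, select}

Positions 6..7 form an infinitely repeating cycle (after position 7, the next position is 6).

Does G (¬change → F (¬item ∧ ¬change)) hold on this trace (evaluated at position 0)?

Satisfied

¬change → F (¬item ∧ ¬change) holds at every position 0..7, and those are all positions ever visited, so G (¬change → F (¬item ∧ ¬change)) holds.
Positions where ¬change holds: 1, 2, 5, 7.
Check F (¬item ∧ ¬change) at each: 1→ok, 2→ok, 5→ok, 7→ok.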